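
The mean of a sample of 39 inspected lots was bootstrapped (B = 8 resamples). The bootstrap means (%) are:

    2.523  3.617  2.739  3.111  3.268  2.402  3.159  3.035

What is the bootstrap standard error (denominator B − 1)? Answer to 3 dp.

Bootstrap SE is the standard deviation of the 8 replicate means.
Mean of replicates: (2.523 + 3.617 + 2.739 + 3.111 + 3.268 + 2.402 + 3.159 + 3.035) / 8 = 23.8540 / 8 = 2.9817
Sum of squared deviations: (−0.4587)² + (+0.6353)² + (−0.2428)² + (+0.1293)² + (+0.2862)² + (−0.5797)² + (+0.1772)² + (+0.0533)² = 1.1419
Variance = 1.1419 / 7 = 0.1631
SE* = √0.1631

SE* = 0.404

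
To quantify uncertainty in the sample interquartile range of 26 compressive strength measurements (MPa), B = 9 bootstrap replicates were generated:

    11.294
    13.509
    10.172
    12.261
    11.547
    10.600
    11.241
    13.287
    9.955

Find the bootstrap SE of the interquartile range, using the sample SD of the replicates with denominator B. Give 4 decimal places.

SE* = 1.1956

Bootstrap SE is the standard deviation of the 9 replicate interquartile ranges.
Mean of replicates: (11.294 + 13.509 + 10.172 + 12.261 + 11.547 + 10.600 + 11.241 + 13.287 + 9.955) / 9 = 103.86600 / 9 = 11.54067
Sum of squared deviations: (−0.24667)² + (+1.96833)² + (−1.36867)² + (+0.72033)² + (+0.00633)² + (−0.94067)² + (−0.29967)² + (+1.74633)² + (−1.58567)² = 12.86602
Variance = 12.86602 / 9 = 1.42956
SE* = √1.42956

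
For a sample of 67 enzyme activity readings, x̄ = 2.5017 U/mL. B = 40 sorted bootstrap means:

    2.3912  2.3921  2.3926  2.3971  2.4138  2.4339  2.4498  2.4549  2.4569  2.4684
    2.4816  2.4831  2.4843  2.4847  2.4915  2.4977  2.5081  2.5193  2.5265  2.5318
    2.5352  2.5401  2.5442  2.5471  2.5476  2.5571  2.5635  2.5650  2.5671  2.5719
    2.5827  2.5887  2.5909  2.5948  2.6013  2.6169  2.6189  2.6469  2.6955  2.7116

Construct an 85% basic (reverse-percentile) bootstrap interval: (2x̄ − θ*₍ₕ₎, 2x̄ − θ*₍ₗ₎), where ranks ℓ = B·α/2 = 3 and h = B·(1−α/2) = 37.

(2.3845, 2.6108)

Percentile endpoints at ranks 3 and 37: θ*₍3₎ = 2.3926, θ*₍37₎ = 2.6189.
Basic interval reflects these around x̄:
  lower = 2 × 2.5017 − 2.6189 = 2.3845
  upper = 2 × 2.5017 − 2.3926 = 2.6108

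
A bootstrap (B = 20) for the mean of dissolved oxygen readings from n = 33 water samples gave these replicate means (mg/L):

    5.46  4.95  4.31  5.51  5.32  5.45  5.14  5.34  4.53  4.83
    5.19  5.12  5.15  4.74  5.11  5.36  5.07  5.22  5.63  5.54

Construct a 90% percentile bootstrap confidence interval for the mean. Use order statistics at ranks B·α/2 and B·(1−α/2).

(4.31, 5.54)

Sorted replicates: 4.31, 4.53, 4.74, 4.83, 4.95, 5.07, 5.11, 5.12, 5.14, 5.15, 5.19, 5.22, 5.32, 5.34, 5.36, 5.45, 5.46, 5.51, 5.54, 5.63
α = 0.10; lower rank = 20 × 0.050 = 1; upper rank = 20 × 0.950 = 19.
The 1st smallest replicate is 4.31; the 19th is 5.54.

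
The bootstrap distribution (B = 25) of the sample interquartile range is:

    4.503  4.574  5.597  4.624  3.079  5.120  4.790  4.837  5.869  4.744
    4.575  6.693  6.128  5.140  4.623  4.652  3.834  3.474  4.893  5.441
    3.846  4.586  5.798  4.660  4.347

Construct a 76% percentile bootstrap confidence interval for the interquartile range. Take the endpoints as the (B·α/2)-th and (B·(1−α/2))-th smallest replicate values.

(3.834, 5.798)

Sorted replicates: 3.079, 3.474, 3.834, 3.846, 4.347, 4.503, 4.574, 4.575, 4.586, 4.623, 4.624, 4.652, 4.660, 4.744, 4.790, 4.837, 4.893, 5.120, 5.140, 5.441, 5.597, 5.798, 5.869, 6.128, 6.693
α = 0.24; lower rank = 25 × 0.120 = 3; upper rank = 25 × 0.880 = 22.
The 3rd smallest replicate is 3.834; the 22nd is 5.798.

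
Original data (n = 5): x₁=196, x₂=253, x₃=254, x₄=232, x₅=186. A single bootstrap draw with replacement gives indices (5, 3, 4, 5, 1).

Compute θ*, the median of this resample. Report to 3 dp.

θ* = 196.000

Resample values: 186, 254, 232, 186, 196.
Sorted: 186, 186, 196, 232, 254
Median = middle value = 196.000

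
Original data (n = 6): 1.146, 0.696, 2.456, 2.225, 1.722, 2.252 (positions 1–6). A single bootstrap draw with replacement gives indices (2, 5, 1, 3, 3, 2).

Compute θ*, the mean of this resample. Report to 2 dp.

Resample values: 0.696, 1.722, 1.146, 2.456, 2.456, 0.696.
Mean = (0.696 + 1.722 + 1.146 + 2.456 + 2.456 + 0.696) / 6 = 9.1720 / 6 = 1.53

θ* = 1.53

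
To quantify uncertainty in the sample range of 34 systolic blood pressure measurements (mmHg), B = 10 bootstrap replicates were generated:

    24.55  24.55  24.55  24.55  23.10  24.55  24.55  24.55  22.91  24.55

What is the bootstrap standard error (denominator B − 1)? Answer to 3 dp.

SE* = 0.653

Bootstrap SE is the standard deviation of the 10 replicate ranges.
Mean of replicates: (24.55 + 24.55 + 24.55 + 24.55 + 23.10 + 24.55 + 24.55 + 24.55 + 22.91 + 24.55) / 10 = 242.4100 / 10 = 24.2410
Sum of squared deviations: (+0.3090)² + (+0.3090)² + (+0.3090)² + (+0.3090)² + (−1.1410)² + (+0.3090)² + (+0.3090)² + (+0.3090)² + (−1.3310)² + (+0.3090)² = 3.8373
Variance = 3.8373 / 9 = 0.4264
SE* = √0.4264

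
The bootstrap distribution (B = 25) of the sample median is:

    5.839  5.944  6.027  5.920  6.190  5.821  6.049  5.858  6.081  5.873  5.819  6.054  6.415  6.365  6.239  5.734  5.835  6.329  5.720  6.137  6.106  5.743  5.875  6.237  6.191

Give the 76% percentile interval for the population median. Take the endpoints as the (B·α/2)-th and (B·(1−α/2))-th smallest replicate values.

(5.743, 6.239)

Sorted replicates: 5.720, 5.734, 5.743, 5.819, 5.821, 5.835, 5.839, 5.858, 5.873, 5.875, 5.920, 5.944, 6.027, 6.049, 6.054, 6.081, 6.106, 6.137, 6.190, 6.191, 6.237, 6.239, 6.329, 6.365, 6.415
α = 0.24; lower rank = 25 × 0.120 = 3; upper rank = 25 × 0.880 = 22.
The 3rd smallest replicate is 5.743; the 22nd is 6.239.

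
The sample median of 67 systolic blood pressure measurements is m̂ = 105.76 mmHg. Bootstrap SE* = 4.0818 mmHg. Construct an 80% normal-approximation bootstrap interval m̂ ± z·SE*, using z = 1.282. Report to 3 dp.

Margin = 1.282 × 4.0818 = 5.2329
Interval: 105.76 ± 5.2329

(100.527, 110.993)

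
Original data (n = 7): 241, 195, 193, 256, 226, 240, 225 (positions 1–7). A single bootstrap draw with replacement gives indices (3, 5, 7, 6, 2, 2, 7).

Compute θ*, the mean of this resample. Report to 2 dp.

Resample values: 193, 226, 225, 240, 195, 195, 225.
Mean = (193 + 226 + 225 + 240 + 195 + 195 + 225) / 7 = 1499.0 / 7 = 214.14

θ* = 214.14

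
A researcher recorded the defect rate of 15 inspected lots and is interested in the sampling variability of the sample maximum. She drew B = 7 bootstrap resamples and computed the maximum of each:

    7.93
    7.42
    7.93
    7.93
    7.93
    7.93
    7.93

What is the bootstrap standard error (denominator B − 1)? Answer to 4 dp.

SE* = 0.1928

Bootstrap SE is the standard deviation of the 7 replicate maximums.
Mean of replicates: (7.93 + 7.42 + 7.93 + 7.93 + 7.93 + 7.93 + 7.93) / 7 = 55.00000 / 7 = 7.85714
Sum of squared deviations: (+0.07286)² + (−0.43714)² + (+0.07286)² + (+0.07286)² + (+0.07286)² + (+0.07286)² + (+0.07286)² = 0.22294
Variance = 0.22294 / 6 = 0.03716
SE* = √0.03716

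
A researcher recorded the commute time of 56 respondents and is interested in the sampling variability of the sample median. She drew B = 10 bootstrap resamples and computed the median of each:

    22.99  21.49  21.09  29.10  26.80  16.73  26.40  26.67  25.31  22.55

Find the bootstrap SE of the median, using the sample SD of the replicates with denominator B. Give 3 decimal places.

SE* = 3.451

Bootstrap SE is the standard deviation of the 10 replicate medians.
Mean of replicates: (22.99 + 21.49 + 21.09 + 29.10 + 26.80 + 16.73 + 26.40 + 26.67 + 25.31 + 22.55) / 10 = 239.1300 / 10 = 23.9130
Sum of squared deviations: (−0.9230)² + (−2.4230)² + (−2.8230)² + (+5.1870)² + (+2.8870)² + (−7.1830)² + (+2.4870)² + (+2.7570)² + (+1.3970)² + (−1.3630)² = 119.1230
Variance = 119.1230 / 10 = 11.9123
SE* = √11.9123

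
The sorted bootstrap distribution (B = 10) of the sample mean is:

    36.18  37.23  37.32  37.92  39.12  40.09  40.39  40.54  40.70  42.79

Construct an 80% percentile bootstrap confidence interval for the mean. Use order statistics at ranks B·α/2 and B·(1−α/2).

α = 0.20; lower rank = 10 × 0.100 = 1; upper rank = 10 × 0.900 = 9.
The 1st smallest replicate is 36.18; the 9th is 40.70.

(36.18, 40.70)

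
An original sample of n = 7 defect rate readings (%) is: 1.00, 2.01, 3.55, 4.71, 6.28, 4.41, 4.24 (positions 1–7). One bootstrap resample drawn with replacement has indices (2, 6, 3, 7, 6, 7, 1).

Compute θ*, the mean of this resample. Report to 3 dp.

θ* = 3.409

Resample values: 2.01, 4.41, 3.55, 4.24, 4.41, 4.24, 1.00.
Mean = (2.01 + 4.41 + 3.55 + 4.24 + 4.41 + 4.24 + 1.00) / 7 = 23.860 / 7 = 3.409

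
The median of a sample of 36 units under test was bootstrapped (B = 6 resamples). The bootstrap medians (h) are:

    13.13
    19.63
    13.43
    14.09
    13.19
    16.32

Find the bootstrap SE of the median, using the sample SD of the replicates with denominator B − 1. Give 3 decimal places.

SE* = 2.578

Bootstrap SE is the standard deviation of the 6 replicate medians.
Mean of replicates: (13.13 + 19.63 + 13.43 + 14.09 + 13.19 + 16.32) / 6 = 89.7900 / 6 = 14.9650
Sum of squared deviations: (−1.8350)² + (+4.6650)² + (−1.5350)² + (−0.8750)² + (−1.7750)² + (+1.3550)² = 33.2379
Variance = 33.2379 / 5 = 6.6476
SE* = √6.6476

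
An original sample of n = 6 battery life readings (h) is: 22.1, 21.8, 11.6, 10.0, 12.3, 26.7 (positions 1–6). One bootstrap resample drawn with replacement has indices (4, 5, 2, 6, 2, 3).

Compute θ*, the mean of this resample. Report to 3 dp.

θ* = 17.367

Resample values: 10.0, 12.3, 21.8, 26.7, 21.8, 11.6.
Mean = (10.0 + 12.3 + 21.8 + 26.7 + 21.8 + 11.6) / 6 = 104.20 / 6 = 17.367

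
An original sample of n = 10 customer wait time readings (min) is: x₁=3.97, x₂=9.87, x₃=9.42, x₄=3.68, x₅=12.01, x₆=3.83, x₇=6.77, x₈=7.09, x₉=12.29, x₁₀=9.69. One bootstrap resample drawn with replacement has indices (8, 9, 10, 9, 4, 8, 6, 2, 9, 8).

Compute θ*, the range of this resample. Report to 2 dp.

Resample values: 7.09, 12.29, 9.69, 12.29, 3.68, 7.09, 3.83, 9.87, 12.29, 7.09.
Range = 12.29 − 3.68 = 8.61

θ* = 8.61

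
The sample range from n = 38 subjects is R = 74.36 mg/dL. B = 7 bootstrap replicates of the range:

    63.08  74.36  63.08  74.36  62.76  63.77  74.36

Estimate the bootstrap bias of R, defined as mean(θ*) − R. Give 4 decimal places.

bias = −6.3929

mean(θ*) = (63.08 + 74.36 + 63.08 + 74.36 + 62.76 + 63.77 + 74.36) / 7 = 67.96714
bias = 67.96714 − 74.36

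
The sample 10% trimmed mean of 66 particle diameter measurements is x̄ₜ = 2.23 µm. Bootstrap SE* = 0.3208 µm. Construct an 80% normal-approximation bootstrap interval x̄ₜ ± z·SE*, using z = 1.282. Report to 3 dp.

Margin = 1.282 × 0.3208 = 0.4113
Interval: 2.23 ± 0.4113

(1.819, 2.641)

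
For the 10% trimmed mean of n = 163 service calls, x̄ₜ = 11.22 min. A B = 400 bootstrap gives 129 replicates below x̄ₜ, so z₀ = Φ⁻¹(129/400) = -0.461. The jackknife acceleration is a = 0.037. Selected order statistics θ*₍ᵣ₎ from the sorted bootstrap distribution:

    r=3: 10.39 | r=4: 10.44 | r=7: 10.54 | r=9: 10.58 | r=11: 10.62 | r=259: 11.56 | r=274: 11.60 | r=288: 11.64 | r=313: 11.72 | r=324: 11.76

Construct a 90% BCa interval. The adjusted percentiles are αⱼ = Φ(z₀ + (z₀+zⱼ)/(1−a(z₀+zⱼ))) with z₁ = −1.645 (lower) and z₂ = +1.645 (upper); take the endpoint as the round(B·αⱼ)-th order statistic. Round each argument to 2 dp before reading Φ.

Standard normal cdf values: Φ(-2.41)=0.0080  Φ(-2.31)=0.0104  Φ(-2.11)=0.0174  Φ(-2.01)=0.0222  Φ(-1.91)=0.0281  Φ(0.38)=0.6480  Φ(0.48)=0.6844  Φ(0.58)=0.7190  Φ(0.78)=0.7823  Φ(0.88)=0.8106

(10.39, 11.72)

Lower: z₀ + z₁ = -0.461 + (-1.645) = -2.106; 1 − a(z₀+z₁) = 1 − (0.037)(-2.106) = 1.0779; argument = -0.461 + (-2.106)/1.0779 = -2.4148 → -2.41.
α₁ = Φ(-2.41) = 0.0080; rank = round(400 × 0.0080) = 3; θ*₍3₎ = 10.39.
Upper: z₀ + z₂ = 1.184; 1 − a(z₀+z₂) = 0.9562; argument = 0.7772 → 0.78; α₂ = 0.7823; rank = 313; θ*₍313₎ = 11.72.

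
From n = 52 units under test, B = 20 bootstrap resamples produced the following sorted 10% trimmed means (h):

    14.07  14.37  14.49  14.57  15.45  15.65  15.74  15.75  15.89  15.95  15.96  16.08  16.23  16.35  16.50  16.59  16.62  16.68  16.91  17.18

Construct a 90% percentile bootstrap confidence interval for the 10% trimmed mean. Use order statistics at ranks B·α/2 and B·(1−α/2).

α = 0.10; lower rank = 20 × 0.050 = 1; upper rank = 20 × 0.950 = 19.
The 1st smallest replicate is 14.07; the 19th is 16.91.

(14.07, 16.91)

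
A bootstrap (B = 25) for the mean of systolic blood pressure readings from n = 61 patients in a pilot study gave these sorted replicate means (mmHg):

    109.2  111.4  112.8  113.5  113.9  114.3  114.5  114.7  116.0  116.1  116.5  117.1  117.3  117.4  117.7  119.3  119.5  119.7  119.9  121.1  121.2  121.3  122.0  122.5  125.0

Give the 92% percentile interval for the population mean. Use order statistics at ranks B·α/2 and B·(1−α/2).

(109.2, 122.5)

α = 0.08; lower rank = 25 × 0.040 = 1; upper rank = 25 × 0.960 = 24.
The 1st smallest replicate is 109.2; the 24th is 122.5.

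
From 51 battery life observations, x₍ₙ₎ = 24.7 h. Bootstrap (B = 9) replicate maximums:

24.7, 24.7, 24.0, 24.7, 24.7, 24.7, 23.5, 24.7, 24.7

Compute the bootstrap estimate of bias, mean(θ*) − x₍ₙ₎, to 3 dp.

mean(θ*) = (24.7 + 24.7 + 24.0 + 24.7 + 24.7 + 24.7 + 23.5 + 24.7 + 24.7) / 9 = 24.4889
bias = 24.4889 − 24.7

bias = −0.211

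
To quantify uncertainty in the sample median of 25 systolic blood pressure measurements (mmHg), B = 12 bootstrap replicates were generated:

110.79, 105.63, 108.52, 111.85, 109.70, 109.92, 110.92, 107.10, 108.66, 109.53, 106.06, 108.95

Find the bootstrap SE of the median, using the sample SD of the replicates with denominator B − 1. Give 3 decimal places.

SE* = 1.921

Bootstrap SE is the standard deviation of the 12 replicate medians.
Mean of replicates: (110.79 + 105.63 + 108.52 + 111.85 + 109.70 + 109.92 + 110.92 + 107.10 + 108.66 + 109.53 + 106.06 + 108.95) / 12 = 1307.6300 / 12 = 108.9692
Sum of squared deviations: (+1.8208)² + (−3.3392)² + (−0.4492)² + (+2.8808)² + (+0.7308)² + (+0.9508)² + (+1.9508)² + (−1.8692)² + (−0.3092)² + (+0.5608)² + (−2.9092)² + (−0.0192)² = 40.5779
Variance = 40.5779 / 11 = 3.6889
SE* = √3.6889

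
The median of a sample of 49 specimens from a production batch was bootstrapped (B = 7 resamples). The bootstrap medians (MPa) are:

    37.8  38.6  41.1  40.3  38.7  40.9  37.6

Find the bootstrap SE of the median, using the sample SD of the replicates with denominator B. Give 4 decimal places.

Bootstrap SE is the standard deviation of the 7 replicate medians.
Mean of replicates: (37.8 + 38.6 + 41.1 + 40.3 + 38.7 + 40.9 + 37.6) / 7 = 275.00000 / 7 = 39.28571
Sum of squared deviations: (−1.48571)² + (−0.68571)² + (+1.81429)² + (+1.01429)² + (−0.58571)² + (+1.61429)² + (−1.68571)² = 12.78857
Variance = 12.78857 / 7 = 1.82694
SE* = √1.82694

SE* = 1.3516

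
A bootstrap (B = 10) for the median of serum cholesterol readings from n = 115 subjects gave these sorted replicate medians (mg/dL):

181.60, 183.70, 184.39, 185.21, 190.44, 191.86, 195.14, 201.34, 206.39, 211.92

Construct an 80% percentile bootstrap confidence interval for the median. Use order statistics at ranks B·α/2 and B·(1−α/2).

α = 0.20; lower rank = 10 × 0.100 = 1; upper rank = 10 × 0.900 = 9.
The 1st smallest replicate is 181.60; the 9th is 206.39.

(181.60, 206.39)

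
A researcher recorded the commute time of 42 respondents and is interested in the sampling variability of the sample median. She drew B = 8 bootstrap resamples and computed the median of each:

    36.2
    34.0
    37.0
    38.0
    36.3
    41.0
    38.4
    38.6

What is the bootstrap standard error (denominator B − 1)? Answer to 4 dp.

SE* = 2.0743

Bootstrap SE is the standard deviation of the 8 replicate medians.
Mean of replicates: (36.2 + 34.0 + 37.0 + 38.0 + 36.3 + 41.0 + 38.4 + 38.6) / 8 = 299.50000 / 8 = 37.43750
Sum of squared deviations: (−1.23750)² + (−3.43750)² + (−0.43750)² + (+0.56250)² + (−1.13750)² + (+3.56250)² + (+0.96250)² + (+1.16250)² = 30.11875
Variance = 30.11875 / 7 = 4.30268
SE* = √4.30268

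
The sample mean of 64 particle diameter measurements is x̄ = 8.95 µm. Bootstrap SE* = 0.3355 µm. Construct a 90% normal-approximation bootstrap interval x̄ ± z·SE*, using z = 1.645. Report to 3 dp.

Margin = 1.645 × 0.3355 = 0.5519
Interval: 8.95 ± 0.5519

(8.398, 9.502)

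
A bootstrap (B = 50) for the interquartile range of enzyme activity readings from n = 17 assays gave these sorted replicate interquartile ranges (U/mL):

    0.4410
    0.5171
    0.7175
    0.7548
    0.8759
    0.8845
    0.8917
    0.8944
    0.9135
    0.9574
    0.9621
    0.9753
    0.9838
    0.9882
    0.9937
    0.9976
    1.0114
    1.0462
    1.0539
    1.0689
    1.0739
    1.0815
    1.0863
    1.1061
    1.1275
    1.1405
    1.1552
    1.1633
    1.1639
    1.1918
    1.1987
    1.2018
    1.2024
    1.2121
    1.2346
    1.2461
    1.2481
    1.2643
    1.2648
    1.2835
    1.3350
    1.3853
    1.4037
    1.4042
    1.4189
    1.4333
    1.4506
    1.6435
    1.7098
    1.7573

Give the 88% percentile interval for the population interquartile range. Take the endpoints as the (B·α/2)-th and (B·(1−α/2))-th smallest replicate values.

α = 0.12; lower rank = 50 × 0.060 = 3; upper rank = 50 × 0.940 = 47.
The 3rd smallest replicate is 0.7175; the 47th is 1.4506.

(0.7175, 1.4506)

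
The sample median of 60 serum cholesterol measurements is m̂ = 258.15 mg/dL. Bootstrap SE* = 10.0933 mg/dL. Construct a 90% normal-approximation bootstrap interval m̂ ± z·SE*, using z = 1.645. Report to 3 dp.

Margin = 1.645 × 10.0933 = 16.6035
Interval: 258.15 ± 16.6035

(241.547, 274.753)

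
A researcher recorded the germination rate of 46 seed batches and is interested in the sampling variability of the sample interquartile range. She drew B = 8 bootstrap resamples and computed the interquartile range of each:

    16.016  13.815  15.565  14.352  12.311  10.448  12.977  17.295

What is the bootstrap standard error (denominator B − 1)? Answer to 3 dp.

Bootstrap SE is the standard deviation of the 8 replicate interquartile ranges.
Mean of replicates: (16.016 + 13.815 + 15.565 + 14.352 + 12.311 + 10.448 + 12.977 + 17.295) / 8 = 112.7790 / 8 = 14.0974
Sum of squared deviations: (+1.9186)² + (−0.2824)² + (+1.4676)² + (+0.2546)² + (−1.7864)² + (−3.6494)² + (−1.1204)² + (+3.1976)² = 33.9687
Variance = 33.9687 / 7 = 4.8527
SE* = √4.8527

SE* = 2.203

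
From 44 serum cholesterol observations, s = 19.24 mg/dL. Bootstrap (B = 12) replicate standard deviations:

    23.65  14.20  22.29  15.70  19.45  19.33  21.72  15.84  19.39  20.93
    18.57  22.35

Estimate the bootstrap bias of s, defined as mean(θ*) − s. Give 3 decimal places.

mean(θ*) = (23.65 + 14.20 + 22.29 + 15.70 + 19.45 + 19.33 + 21.72 + 15.84 + 19.39 + 20.93 + 18.57 + 22.35) / 12 = 19.4517
bias = 19.4517 − 19.24

bias = +0.212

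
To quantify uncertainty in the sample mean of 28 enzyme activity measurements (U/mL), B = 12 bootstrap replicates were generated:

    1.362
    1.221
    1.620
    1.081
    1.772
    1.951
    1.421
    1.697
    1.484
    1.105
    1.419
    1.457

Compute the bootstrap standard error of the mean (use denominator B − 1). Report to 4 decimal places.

Bootstrap SE is the standard deviation of the 12 replicate means.
Mean of replicates: (1.362 + 1.221 + 1.620 + 1.081 + 1.772 + 1.951 + 1.421 + 1.697 + 1.484 + 1.105 + 1.419 + 1.457) / 12 = 17.59000 / 12 = 1.46583
Sum of squared deviations: (−0.10383)² + (−0.24483)² + (+0.15417)² + (−0.38483)² + (+0.30617)² + (+0.48517)² + (−0.04483)² + (+0.23117)² + (+0.01817)² + (−0.36083)² + (−0.04683)² + (−0.00883)² = 0.75996
Variance = 0.75996 / 11 = 0.06909
SE* = √0.06909

SE* = 0.2628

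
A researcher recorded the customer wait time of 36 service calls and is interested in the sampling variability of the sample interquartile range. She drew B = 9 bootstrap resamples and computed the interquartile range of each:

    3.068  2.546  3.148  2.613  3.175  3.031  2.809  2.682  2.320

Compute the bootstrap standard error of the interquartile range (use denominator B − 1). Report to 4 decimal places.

Bootstrap SE is the standard deviation of the 9 replicate interquartile ranges.
Mean of replicates: (3.068 + 2.546 + 3.148 + 2.613 + 3.175 + 3.031 + 2.809 + 2.682 + 2.320) / 9 = 25.39200 / 9 = 2.82133
Sum of squared deviations: (+0.24667)² + (−0.27533)² + (+0.32667)² + (−0.20833)² + (+0.35367)² + (+0.20967)² + (−0.01233)² + (−0.13933)² + (−0.50133)² = 0.72671
Variance = 0.72671 / 8 = 0.09084
SE* = √0.09084

SE* = 0.3014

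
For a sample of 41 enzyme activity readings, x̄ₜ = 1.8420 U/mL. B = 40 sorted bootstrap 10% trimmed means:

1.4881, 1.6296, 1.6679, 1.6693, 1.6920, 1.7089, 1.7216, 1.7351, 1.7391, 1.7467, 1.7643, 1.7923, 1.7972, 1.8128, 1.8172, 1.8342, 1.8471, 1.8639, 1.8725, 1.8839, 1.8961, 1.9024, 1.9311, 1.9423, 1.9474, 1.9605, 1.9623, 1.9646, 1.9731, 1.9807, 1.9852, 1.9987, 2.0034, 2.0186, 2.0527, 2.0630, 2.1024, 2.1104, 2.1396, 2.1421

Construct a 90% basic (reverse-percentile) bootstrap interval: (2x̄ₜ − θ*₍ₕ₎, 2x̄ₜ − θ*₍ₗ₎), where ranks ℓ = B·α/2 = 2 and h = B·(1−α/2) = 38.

Percentile endpoints at ranks 2 and 38: θ*₍2₎ = 1.6296, θ*₍38₎ = 2.1104.
Basic interval reflects these around x̄ₜ:
  lower = 2 × 1.8420 − 2.1104 = 1.5736
  upper = 2 × 1.8420 − 1.6296 = 2.0544

(1.5736, 2.0544)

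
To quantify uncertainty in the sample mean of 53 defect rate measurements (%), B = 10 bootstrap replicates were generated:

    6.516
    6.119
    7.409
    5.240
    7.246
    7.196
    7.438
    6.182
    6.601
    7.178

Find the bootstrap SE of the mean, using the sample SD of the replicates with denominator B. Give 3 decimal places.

SE* = 0.678

Bootstrap SE is the standard deviation of the 10 replicate means.
Mean of replicates: (6.516 + 6.119 + 7.409 + 5.240 + 7.246 + 7.196 + 7.438 + 6.182 + 6.601 + 7.178) / 10 = 67.1250 / 10 = 6.7125
Sum of squared deviations: (−0.1965)² + (−0.5935)² + (+0.6965)² + (−1.4725)² + (+0.5335)² + (+0.4835)² + (+0.7255)² + (−0.5305)² + (−0.1115)² + (+0.4655)² = 4.5995
Variance = 4.5995 / 10 = 0.4600
SE* = √0.4600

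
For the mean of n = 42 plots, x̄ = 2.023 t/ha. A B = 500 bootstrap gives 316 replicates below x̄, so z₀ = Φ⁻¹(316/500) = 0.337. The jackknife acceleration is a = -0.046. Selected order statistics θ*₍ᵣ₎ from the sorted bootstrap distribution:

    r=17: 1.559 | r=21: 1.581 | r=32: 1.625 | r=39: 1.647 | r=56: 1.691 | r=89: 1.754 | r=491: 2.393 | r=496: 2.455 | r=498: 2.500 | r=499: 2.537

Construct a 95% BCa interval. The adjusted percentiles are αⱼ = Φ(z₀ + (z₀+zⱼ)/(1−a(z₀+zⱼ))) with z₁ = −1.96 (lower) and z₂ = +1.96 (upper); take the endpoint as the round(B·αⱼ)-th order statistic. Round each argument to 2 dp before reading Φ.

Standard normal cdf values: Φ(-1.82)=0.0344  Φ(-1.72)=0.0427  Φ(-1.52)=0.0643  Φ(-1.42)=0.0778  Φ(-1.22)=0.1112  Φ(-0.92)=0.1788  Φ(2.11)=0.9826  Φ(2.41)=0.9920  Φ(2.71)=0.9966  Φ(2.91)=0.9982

(1.647, 2.455)

Lower: z₀ + z₁ = 0.337 + (-1.960) = -1.623; 1 − a(z₀+z₁) = 1 − (-0.046)(-1.623) = 0.9253; argument = 0.337 + (-1.623)/0.9253 = -1.4169 → -1.42.
α₁ = Φ(-1.42) = 0.0778; rank = round(500 × 0.0778) = 39; θ*₍39₎ = 1.647.
Upper: z₀ + z₂ = 2.297; 1 − a(z₀+z₂) = 1.1057; argument = 2.4145 → 2.41; α₂ = 0.9920; rank = 496; θ*₍496₎ = 2.455.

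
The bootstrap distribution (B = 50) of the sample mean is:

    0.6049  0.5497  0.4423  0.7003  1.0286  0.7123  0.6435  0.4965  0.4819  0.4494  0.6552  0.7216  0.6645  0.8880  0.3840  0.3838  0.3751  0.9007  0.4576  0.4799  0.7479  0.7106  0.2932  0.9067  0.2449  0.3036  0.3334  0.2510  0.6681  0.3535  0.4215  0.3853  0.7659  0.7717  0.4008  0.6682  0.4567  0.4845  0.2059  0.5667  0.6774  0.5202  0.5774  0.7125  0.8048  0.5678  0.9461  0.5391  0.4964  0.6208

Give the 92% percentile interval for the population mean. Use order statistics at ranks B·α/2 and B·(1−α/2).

(0.2449, 0.9067)

Sorted replicates: 0.2059, 0.2449, 0.2510, 0.2932, 0.3036, 0.3334, 0.3535, 0.3751, 0.3838, 0.3840, 0.3853, 0.4008, 0.4215, 0.4423, 0.4494, 0.4567, 0.4576, 0.4799, 0.4819, 0.4845, 0.4964, 0.4965, 0.5202, 0.5391, 0.5497, 0.5667, 0.5678, 0.5774, 0.6049, 0.6208, 0.6435, 0.6552, 0.6645, 0.6681, 0.6682, 0.6774, 0.7003, 0.7106, 0.7123, 0.7125, 0.7216, 0.7479, 0.7659, 0.7717, 0.8048, 0.8880, 0.9007, 0.9067, 0.9461, 1.0286
α = 0.08; lower rank = 50 × 0.040 = 2; upper rank = 50 × 0.960 = 48.
The 2nd smallest replicate is 0.2449; the 48th is 0.9067.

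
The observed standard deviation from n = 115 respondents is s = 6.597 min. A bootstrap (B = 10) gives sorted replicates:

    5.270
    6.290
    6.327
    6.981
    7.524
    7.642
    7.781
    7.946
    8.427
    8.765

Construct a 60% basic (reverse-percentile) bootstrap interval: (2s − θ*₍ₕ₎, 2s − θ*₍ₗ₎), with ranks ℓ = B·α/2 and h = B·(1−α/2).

Percentile endpoints at ranks 2 and 8: θ*₍2₎ = 6.290, θ*₍8₎ = 7.946.
Basic interval reflects these around s:
  lower = 2 × 6.597 − 7.946 = 5.248
  upper = 2 × 6.597 − 6.290 = 6.904

(5.248, 6.904)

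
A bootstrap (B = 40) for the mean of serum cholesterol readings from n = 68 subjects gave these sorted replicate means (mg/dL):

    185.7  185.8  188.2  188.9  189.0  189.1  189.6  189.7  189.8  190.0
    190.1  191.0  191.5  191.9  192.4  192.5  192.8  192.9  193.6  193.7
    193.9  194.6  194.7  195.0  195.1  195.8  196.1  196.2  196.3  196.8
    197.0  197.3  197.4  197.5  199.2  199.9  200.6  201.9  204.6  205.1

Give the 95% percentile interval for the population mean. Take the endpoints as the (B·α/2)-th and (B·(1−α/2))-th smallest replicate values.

α = 0.05; lower rank = 40 × 0.025 = 1; upper rank = 40 × 0.975 = 39.
The 1st smallest replicate is 185.7; the 39th is 204.6.

(185.7, 204.6)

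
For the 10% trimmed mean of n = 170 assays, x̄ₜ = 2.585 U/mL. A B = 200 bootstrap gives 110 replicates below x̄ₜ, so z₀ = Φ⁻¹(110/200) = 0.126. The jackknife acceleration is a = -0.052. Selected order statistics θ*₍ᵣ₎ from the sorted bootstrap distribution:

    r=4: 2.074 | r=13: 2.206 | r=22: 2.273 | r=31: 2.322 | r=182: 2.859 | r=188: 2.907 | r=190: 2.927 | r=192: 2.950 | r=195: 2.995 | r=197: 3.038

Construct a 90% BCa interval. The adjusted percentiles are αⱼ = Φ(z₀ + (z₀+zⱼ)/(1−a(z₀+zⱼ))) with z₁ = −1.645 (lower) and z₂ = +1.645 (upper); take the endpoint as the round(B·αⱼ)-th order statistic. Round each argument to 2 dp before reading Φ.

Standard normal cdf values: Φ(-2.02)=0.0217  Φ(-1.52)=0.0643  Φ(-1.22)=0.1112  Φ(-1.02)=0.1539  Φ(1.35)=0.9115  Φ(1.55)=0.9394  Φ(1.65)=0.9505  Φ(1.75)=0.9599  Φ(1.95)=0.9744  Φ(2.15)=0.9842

(2.206, 2.950)

Lower: z₀ + z₁ = 0.126 + (-1.645) = -1.519; 1 − a(z₀+z₁) = 1 − (-0.052)(-1.519) = 0.9210; argument = 0.126 + (-1.519)/0.9210 = -1.5233 → -1.52.
α₁ = Φ(-1.52) = 0.0643; rank = round(200 × 0.0643) = 13; θ*₍13₎ = 2.206.
Upper: z₀ + z₂ = 1.771; 1 − a(z₀+z₂) = 1.0921; argument = 1.7477 → 1.75; α₂ = 0.9599; rank = 192; θ*₍192₎ = 2.950.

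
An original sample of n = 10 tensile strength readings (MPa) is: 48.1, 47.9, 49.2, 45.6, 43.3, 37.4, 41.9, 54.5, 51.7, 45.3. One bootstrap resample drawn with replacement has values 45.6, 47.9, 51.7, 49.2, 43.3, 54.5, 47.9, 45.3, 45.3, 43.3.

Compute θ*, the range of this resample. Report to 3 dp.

θ* = 11.200

Range = 54.5 − 43.3 = 11.200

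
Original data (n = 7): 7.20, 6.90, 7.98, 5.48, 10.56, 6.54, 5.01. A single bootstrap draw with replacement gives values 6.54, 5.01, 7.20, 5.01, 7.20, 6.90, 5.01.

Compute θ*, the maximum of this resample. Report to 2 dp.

Maximum = 7.20

θ* = 7.20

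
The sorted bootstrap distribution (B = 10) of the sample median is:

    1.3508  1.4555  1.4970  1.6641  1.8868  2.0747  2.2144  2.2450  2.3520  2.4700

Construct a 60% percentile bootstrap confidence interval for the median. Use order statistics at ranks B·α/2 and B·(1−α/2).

α = 0.40; lower rank = 10 × 0.200 = 2; upper rank = 10 × 0.800 = 8.
The 2nd smallest replicate is 1.4555; the 8th is 2.2450.

(1.4555, 2.2450)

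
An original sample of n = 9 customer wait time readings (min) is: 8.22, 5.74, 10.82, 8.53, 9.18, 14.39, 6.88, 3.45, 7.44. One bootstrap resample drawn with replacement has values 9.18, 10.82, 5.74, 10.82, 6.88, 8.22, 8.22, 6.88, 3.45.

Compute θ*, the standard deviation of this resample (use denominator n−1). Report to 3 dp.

Mean = 7.8011; sum of squared deviations = 45.3569
s² = 45.3569 / 8 = 5.6696
s = √5.6696 = 2.381

θ* = 2.381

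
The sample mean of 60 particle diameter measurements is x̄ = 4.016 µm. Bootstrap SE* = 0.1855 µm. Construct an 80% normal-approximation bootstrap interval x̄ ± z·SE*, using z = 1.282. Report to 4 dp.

(3.7782, 4.2538)

Margin = 1.282 × 0.1855 = 0.23781
Interval: 4.016 ± 0.23781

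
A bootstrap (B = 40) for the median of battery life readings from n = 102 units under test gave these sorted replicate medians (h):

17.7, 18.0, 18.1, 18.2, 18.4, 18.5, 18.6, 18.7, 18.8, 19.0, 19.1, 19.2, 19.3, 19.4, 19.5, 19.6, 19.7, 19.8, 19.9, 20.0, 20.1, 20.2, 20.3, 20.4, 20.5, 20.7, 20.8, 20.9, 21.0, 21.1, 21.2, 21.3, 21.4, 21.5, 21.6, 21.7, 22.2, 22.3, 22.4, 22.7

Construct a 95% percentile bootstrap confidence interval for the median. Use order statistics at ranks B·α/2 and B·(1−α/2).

α = 0.05; lower rank = 40 × 0.025 = 1; upper rank = 40 × 0.975 = 39.
The 1st smallest replicate is 17.7; the 39th is 22.4.

(17.7, 22.4)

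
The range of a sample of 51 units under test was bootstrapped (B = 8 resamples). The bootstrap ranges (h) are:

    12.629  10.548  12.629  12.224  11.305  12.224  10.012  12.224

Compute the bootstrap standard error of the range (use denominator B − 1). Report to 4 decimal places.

Bootstrap SE is the standard deviation of the 8 replicate ranges.
Mean of replicates: (12.629 + 10.548 + 12.629 + 12.224 + 11.305 + 12.224 + 10.012 + 12.224) / 8 = 93.79500 / 8 = 11.72438
Sum of squared deviations: (+0.90462)² + (−1.17638)² + (+0.90462)² + (+0.49962)² + (−0.41938)² + (+0.49962)² + (−1.71237)² + (+0.49962)² = 6.87753
Variance = 6.87753 / 7 = 0.98250
SE* = √0.98250

SE* = 0.9912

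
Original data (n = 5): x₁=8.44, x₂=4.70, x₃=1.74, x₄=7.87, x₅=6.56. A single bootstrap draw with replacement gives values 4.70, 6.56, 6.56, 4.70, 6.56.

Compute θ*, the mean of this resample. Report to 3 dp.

θ* = 5.816

Mean = (4.70 + 6.56 + 6.56 + 4.70 + 6.56) / 5 = 29.080 / 5 = 5.816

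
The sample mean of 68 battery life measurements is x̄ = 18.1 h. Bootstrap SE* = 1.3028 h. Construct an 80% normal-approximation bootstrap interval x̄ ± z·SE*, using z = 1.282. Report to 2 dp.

(16.43, 19.77)

Margin = 1.282 × 1.3028 = 1.670
Interval: 18.1 ± 1.670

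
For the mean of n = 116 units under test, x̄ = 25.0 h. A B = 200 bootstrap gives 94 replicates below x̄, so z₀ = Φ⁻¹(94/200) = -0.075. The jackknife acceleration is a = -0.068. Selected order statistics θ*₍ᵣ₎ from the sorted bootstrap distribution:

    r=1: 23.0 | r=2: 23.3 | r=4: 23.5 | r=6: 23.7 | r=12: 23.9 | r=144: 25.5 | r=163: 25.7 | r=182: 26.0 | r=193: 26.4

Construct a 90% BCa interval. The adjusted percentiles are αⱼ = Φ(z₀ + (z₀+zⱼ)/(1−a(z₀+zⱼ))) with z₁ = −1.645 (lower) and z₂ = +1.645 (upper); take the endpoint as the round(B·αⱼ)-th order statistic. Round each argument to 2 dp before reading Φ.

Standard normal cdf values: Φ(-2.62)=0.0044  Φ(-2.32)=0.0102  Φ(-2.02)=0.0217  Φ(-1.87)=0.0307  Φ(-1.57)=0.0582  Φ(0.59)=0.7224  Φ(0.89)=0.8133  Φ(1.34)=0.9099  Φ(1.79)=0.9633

Lower: z₀ + z₁ = -0.075 + (-1.645) = -1.720; 1 − a(z₀+z₁) = 1 − (-0.068)(-1.720) = 0.8830; argument = -0.075 + (-1.720)/0.8830 = -2.0228 → -2.02.
α₁ = Φ(-2.02) = 0.0217; rank = round(200 × 0.0217) = 4; θ*₍4₎ = 23.5.
Upper: z₀ + z₂ = 1.570; 1 − a(z₀+z₂) = 1.1068; argument = 1.3436 → 1.34; α₂ = 0.9099; rank = 182; θ*₍182₎ = 26.0.

(23.5, 26.0)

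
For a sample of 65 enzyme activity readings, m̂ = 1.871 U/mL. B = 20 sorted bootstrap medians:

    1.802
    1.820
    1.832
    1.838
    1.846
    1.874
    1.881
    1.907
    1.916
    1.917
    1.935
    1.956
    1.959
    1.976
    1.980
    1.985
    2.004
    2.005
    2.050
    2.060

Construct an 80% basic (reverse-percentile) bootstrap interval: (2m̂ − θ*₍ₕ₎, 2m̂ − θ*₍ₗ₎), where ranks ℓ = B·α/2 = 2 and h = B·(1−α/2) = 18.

(1.737, 1.922)

Percentile endpoints at ranks 2 and 18: θ*₍2₎ = 1.820, θ*₍18₎ = 2.005.
Basic interval reflects these around m̂:
  lower = 2 × 1.871 − 2.005 = 1.737
  upper = 2 × 1.871 − 1.820 = 1.922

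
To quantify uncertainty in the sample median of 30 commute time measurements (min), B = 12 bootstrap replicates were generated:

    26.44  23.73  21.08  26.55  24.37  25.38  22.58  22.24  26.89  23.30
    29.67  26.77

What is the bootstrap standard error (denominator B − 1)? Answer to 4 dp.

Bootstrap SE is the standard deviation of the 12 replicate medians.
Mean of replicates: (26.44 + 23.73 + 21.08 + 26.55 + 24.37 + 25.38 + 22.58 + 22.24 + 26.89 + 23.30 + 29.67 + 26.77) / 12 = 299.00000 / 12 = 24.91667
Sum of squared deviations: (+1.52333)² + (−1.18667)² + (−3.83667)² + (+1.63333)² + (−0.54667)² + (+0.46333)² + (−2.33667)² + (−2.67667)² + (+1.97333)² + (−1.61667)² + (+4.75333)² + (+1.85333)² = 66.79127
Variance = 66.79127 / 11 = 6.07193
SE* = √6.07193

SE* = 2.4641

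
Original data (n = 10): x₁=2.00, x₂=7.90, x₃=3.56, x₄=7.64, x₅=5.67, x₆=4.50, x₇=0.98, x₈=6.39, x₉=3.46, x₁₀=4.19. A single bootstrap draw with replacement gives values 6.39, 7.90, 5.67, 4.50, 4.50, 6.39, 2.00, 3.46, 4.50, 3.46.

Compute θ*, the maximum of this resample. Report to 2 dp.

Maximum = 7.90

θ* = 7.90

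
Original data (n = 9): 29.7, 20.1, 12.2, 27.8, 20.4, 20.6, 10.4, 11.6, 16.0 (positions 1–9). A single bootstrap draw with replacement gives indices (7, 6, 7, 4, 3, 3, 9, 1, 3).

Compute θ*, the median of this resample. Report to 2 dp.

θ* = 12.20

Resample values: 10.4, 20.6, 10.4, 27.8, 12.2, 12.2, 16.0, 29.7, 12.2.
Sorted: 10.4, 10.4, 12.2, 12.2, 12.2, 16.0, 20.6, 27.8, 29.7
Median = middle value = 12.20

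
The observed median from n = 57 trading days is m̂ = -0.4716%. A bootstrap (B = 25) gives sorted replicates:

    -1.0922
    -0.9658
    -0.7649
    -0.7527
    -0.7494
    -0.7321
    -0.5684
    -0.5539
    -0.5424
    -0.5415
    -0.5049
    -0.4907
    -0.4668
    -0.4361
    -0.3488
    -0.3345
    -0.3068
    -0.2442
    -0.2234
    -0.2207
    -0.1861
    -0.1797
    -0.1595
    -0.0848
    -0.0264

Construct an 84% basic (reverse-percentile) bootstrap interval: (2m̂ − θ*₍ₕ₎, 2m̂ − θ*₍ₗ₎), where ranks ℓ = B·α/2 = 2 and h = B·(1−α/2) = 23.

(-0.7837, 0.0226)

Percentile endpoints at ranks 2 and 23: θ*₍2₎ = -0.9658, θ*₍23₎ = -0.1595.
Basic interval reflects these around m̂:
  lower = 2 × -0.4716 − -0.1595 = -0.7837
  upper = 2 × -0.4716 − -0.9658 = 0.0226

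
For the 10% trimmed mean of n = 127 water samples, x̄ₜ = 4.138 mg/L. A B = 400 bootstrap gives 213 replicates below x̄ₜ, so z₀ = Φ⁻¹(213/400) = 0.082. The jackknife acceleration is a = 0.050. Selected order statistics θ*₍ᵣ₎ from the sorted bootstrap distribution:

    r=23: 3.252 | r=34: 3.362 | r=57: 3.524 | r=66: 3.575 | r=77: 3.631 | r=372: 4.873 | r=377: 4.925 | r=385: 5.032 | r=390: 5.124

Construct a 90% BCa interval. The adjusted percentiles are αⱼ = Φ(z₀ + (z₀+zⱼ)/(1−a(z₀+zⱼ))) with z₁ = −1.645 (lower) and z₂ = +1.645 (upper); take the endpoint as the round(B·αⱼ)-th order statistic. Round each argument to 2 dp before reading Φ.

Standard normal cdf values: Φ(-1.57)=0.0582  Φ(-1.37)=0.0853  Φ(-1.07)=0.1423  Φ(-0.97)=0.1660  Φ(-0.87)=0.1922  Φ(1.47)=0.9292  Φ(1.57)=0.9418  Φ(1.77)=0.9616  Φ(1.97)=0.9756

Lower: z₀ + z₁ = 0.082 + (-1.645) = -1.563; 1 − a(z₀+z₁) = 1 − (0.050)(-1.563) = 1.0781; argument = 0.082 + (-1.563)/1.0781 = -1.3677 → -1.37.
α₁ = Φ(-1.37) = 0.0853; rank = round(400 × 0.0853) = 34; θ*₍34₎ = 3.362.
Upper: z₀ + z₂ = 1.727; 1 − a(z₀+z₂) = 0.9136; argument = 1.9722 → 1.97; α₂ = 0.9756; rank = 390; θ*₍390₎ = 5.124.

(3.362, 5.124)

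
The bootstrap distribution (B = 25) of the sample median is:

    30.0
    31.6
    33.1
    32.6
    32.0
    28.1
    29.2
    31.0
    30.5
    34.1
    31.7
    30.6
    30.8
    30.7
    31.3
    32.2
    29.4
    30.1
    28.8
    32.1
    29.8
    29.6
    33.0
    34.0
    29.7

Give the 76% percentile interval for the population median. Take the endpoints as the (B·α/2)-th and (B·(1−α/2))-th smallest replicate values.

(29.2, 33.0)

Sorted replicates: 28.1, 28.8, 29.2, 29.4, 29.6, 29.7, 29.8, 30.0, 30.1, 30.5, 30.6, 30.7, 30.8, 31.0, 31.3, 31.6, 31.7, 32.0, 32.1, 32.2, 32.6, 33.0, 33.1, 34.0, 34.1
α = 0.24; lower rank = 25 × 0.120 = 3; upper rank = 25 × 0.880 = 22.
The 3rd smallest replicate is 29.2; the 22nd is 33.0.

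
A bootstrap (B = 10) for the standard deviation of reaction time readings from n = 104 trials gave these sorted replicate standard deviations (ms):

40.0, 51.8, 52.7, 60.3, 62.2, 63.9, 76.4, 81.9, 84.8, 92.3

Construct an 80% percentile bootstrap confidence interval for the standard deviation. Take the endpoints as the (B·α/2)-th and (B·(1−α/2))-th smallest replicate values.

α = 0.20; lower rank = 10 × 0.100 = 1; upper rank = 10 × 0.900 = 9.
The 1st smallest replicate is 40.0; the 9th is 84.8.

(40.0, 84.8)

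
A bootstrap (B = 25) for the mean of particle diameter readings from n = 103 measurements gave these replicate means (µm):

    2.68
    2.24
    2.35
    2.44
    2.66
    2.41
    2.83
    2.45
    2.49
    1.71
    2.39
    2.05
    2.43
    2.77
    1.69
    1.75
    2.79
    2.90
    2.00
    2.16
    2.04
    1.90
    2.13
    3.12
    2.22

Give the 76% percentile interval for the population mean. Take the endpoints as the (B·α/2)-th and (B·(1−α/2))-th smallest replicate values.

Sorted replicates: 1.69, 1.71, 1.75, 1.90, 2.00, 2.04, 2.05, 2.13, 2.16, 2.22, 2.24, 2.35, 2.39, 2.41, 2.43, 2.44, 2.45, 2.49, 2.66, 2.68, 2.77, 2.79, 2.83, 2.90, 3.12
α = 0.24; lower rank = 25 × 0.120 = 3; upper rank = 25 × 0.880 = 22.
The 3rd smallest replicate is 1.75; the 22nd is 2.79.

(1.75, 2.79)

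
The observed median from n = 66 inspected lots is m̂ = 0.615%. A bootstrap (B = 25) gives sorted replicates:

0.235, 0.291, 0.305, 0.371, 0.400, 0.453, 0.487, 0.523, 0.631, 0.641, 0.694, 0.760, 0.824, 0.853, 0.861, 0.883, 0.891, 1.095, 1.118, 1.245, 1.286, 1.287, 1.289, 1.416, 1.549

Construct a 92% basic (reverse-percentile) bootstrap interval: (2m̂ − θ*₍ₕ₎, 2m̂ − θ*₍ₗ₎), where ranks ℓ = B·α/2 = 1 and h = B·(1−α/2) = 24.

(-0.186, 0.995)

Percentile endpoints at ranks 1 and 24: θ*₍1₎ = 0.235, θ*₍24₎ = 1.416.
Basic interval reflects these around m̂:
  lower = 2 × 0.615 − 1.416 = -0.186
  upper = 2 × 0.615 − 0.235 = 0.995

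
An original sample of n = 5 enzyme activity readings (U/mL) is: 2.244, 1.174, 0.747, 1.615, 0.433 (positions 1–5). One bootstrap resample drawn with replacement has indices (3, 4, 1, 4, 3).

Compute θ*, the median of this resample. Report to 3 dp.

Resample values: 0.747, 1.615, 2.244, 1.615, 0.747.
Sorted: 0.747, 0.747, 1.615, 1.615, 2.244
Median = middle value = 1.615

θ* = 1.615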